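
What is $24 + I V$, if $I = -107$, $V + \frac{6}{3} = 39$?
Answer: $-3935$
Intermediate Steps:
$V = 37$ ($V = -2 + 39 = 37$)
$24 + I V = 24 - 3959 = -3935$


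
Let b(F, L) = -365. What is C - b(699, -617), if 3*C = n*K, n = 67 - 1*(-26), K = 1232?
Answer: 38557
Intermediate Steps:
n = 93 (n = 67 + 26 = 93)
C = 38192 (C = (93*1232)/3 = (⅓)*114576 = 38192)
C - b(699, -617) = 38192 - 1*(-365) = 38192 + 365 = 38557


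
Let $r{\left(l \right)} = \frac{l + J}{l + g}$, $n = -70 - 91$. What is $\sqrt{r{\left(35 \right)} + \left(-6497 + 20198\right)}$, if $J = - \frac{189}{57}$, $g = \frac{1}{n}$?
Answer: $\frac{2 \sqrt{1090333512137}}{17841} \approx 117.06$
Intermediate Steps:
$n = -161$ ($n = -70 - 91 = -161$)
$g = - \frac{1}{161}$ ($g = \frac{1}{-161} = - \frac{1}{161} \approx -0.0062112$)
$J = - \frac{63}{19}$ ($J = \left(-189\right) \frac{1}{57} = - \frac{63}{19} \approx -3.3158$)
$r{\left(l \right)} = \frac{- \frac{63}{19} + l}{- \frac{1}{161} + l}$ ($r{\left(l \right)} = \frac{l - \frac{63}{19}}{l - \frac{1}{161}} = \frac{- \frac{63}{19} + l}{- \frac{1}{161} + l}$)
$\sqrt{r{\left(35 \right)} + \left(-6497 + 20198\right)} = \sqrt{\frac{161 \left(-63 + 19 \cdot 35\right)}{19 \left(-1 + 161 \cdot 35\right)} + \left(-6497 + 20198\right)} = \sqrt{\frac{161 \left(-63 + 665\right)}{19 \left(-1 + 5635\right)} + 13701} = \sqrt{\frac{161}{19} \cdot \frac{1}{5634} \cdot 602 + 13701} = \sqrt{\frac{48461}{53523} + 13701} = \sqrt{\frac{733367084}{53523}} = \frac{2 \sqrt{1090333512137}}{17841}$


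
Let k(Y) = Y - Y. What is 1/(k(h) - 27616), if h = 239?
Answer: -1/27616 ≈ -3.6211e-5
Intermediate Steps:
k(Y) = 0
1/(k(h) - 27616) = 1/(0 - 27616) = 1/(-27616) = -1/27616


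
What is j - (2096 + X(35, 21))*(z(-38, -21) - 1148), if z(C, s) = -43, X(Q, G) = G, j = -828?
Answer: 2520519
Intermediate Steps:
j - (2096 + X(35, 21))*(z(-38, -21) - 1148) = -828 - (2096 + 21)*(-43 - 1148) = -828 - 2117*(-1191) = -828 - 1*(-2521347) = -828 + 2521347 = 2520519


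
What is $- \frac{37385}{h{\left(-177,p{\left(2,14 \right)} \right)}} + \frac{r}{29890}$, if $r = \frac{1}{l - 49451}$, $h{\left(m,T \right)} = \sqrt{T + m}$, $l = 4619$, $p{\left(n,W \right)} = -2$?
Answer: $- \frac{1}{1340028480} + \frac{37385 i \sqrt{179}}{179} \approx -7.4625 \cdot 10^{-10} + 2794.3 i$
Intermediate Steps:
$r = - \frac{1}{44832}$ ($r = \frac{1}{4619 - 49451} = \frac{1}{-44832} = - \frac{1}{44832} \approx -2.2305 \cdot 10^{-5}$)
$- \frac{37385}{h{\left(-177,p{\left(2,14 \right)} \right)}} + \frac{r}{29890} = - \frac{37385}{\sqrt{-2 - 177}} - \frac{1}{44832 \cdot 29890} = - \frac{37385}{\sqrt{-179}} - \frac{1}{1340028480} = - \frac{37385}{i \sqrt{179}} - \frac{1}{1340028480} = - 37385 \left(- \frac{i \sqrt{179}}{179}\right) - \frac{1}{1340028480} = \frac{37385 i \sqrt{179}}{179} - \frac{1}{1340028480} = - \frac{1}{1340028480} + \frac{37385 i \sqrt{179}}{179}$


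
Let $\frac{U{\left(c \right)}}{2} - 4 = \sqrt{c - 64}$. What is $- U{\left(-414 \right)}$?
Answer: $-8 - 2 i \sqrt{478} \approx -8.0 - 43.726 i$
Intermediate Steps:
$U{\left(c \right)} = 8 + 2 \sqrt{-64 + c}$ ($U{\left(c \right)} = 8 + 2 \sqrt{c - 64} = 8 + 2 \sqrt{-64 + c}$)
$- U{\left(-414 \right)} = - (8 + 2 \sqrt{-64 - 414}) = - (8 + 2 \sqrt{-478}) = - (8 + 2 i \sqrt{478}) = -8 - 2 i \sqrt{478}$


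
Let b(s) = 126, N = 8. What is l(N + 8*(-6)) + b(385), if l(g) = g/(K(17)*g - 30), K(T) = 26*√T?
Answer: 23166726/183863 + 416*√17/183863 ≈ 126.01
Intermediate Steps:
l(g) = g/(-30 + 26*g*√17) (l(g) = g/((26*√17)*g - 30) = g/(26*g*√17 - 30) = g/(-30 + 26*g*√17))
l(N + 8*(-6)) + b(385) = (8 + 8*(-6))/(2*(-15 + 13*(8 + 8*(-6))*√17)) + 126 = (8 - 48)/(2*(-15 + 13*(8 - 48)*√17)) + 126 = (½)*(-40)/(-15 + 13*(-40)*√17) + 126 = (½)*(-40)/(-15 - 520*√17) + 126 = -20/(-15 - 520*√17) + 126 = 126 - 20/(-15 - 520*√17)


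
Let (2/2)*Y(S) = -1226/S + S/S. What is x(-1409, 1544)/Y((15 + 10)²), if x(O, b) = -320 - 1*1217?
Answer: 960625/601 ≈ 1598.4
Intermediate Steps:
x(O, b) = -1537 (x(O, b) = -320 - 1217 = -1537)
Y(S) = 1 - 1226/S (Y(S) = -1226/S + S/S = -1226/S + 1 = 1 - 1226/S)
x(-1409, 1544)/Y((15 + 10)²) = -1537*(15 + 10)²/(-1226 + (15 + 10)²) = -1537*625/(-1226 + 25²) = -1537*625/(-1226 + 625) = -1537/((1/625)*(-601)) = -1537/(-601/625) = -1537*(-625/601) = 960625/601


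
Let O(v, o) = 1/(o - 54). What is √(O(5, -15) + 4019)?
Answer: √19134390/69 ≈ 63.395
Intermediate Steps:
O(v, o) = 1/(-54 + o)
√(O(5, -15) + 4019) = √(1/(-54 - 15) + 4019) = √(1/(-69) + 4019) = √(-1/69 + 4019) = √(277310/69) = √19134390/69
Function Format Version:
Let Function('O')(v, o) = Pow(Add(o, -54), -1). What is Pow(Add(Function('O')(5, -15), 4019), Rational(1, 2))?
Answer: Mul(Rational(1, 69), Pow(19134390, Rational(1, 2))) ≈ 63.395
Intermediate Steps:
Function('O')(v, o) = Pow(Add(-54, o), -1)
Pow(Add(Function('O')(5, -15), 4019), Rational(1, 2)) = Pow(Add(Pow(Add(-54, -15), -1), 4019), Rational(1, 2)) = Pow(Add(Pow(-69, -1), 4019), Rational(1, 2)) = Pow(Add(Rational(-1, 69), 4019), Rational(1, 2)) = Pow(Rational(277310, 69), Rational(1, 2)) = Mul(Rational(1, 69), Pow(19134390, Rational(1, 2)))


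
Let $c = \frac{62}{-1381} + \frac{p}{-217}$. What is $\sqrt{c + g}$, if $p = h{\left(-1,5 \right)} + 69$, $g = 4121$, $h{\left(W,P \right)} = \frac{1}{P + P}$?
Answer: $\frac{\sqrt{37005915097840430}}{2996770} \approx 64.192$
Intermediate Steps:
$h{\left(W,P \right)} = \frac{1}{2 P}$
$p = \frac{691}{10}$ ($p = \frac{1}{2 \cdot 5} + 69 = \frac{1}{2} \cdot \frac{1}{5} + 69 = \frac{1}{10} + 69 = \frac{691}{10} \approx 69.1$)
$c = - \frac{1088811}{2996770}$ ($c = \frac{62}{-1381} + \frac{691}{10 \left(-217\right)} = 62 \left(- \frac{1}{1381}\right) + \frac{691}{10} \left(- \frac{1}{217}\right) = - \frac{62}{1381} - \frac{691}{2170} = - \frac{1088811}{2996770} \approx -0.36333$)
$\sqrt{c + g} = \sqrt{- \frac{1088811}{2996770} + 4121} = \sqrt{\frac{12348600359}{2996770}} = \frac{\sqrt{37005915097840430}}{2996770}$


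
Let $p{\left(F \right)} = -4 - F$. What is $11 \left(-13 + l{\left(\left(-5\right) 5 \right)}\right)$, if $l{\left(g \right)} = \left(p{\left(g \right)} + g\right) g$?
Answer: $957$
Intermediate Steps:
$l{\left(g \right)} = - 4 g$ ($l{\left(g \right)} = \left(\left(-4 - g\right) + g\right) g = - 4 g$)
$11 \left(-13 + l{\left(\left(-5\right) 5 \right)}\right) = 11 \left(-13 - 4 \left(\left(-5\right) 5\right)\right) = 11 \left(-13 - -100\right) = 11 \left(-13 + 100\right) = 11 \cdot 87 = 957$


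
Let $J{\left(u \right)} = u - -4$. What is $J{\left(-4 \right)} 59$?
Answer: $0$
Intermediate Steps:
$J{\left(u \right)} = 4 + u$ ($J{\left(u \right)} = u + 4 = 4 + u$)
$J{\left(-4 \right)} 59 = \left(4 - 4\right) 59 = 0 \cdot 59 = 0$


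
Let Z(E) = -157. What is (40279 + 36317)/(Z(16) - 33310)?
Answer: -76596/33467 ≈ -2.2887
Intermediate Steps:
(40279 + 36317)/(Z(16) - 33310) = (40279 + 36317)/(-157 - 33310) = 76596/(-33467) = 76596*(-1/33467) = -76596/33467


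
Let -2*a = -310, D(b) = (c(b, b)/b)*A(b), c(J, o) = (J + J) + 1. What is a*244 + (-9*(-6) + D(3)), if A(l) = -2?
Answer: 113608/3 ≈ 37869.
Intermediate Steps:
c(J, o) = 1 + 2*J (c(J, o) = 2*J + 1 = 1 + 2*J)
D(b) = -2*(1 + 2*b)/b (D(b) = ((1 + 2*b)/b)*(-2) = -2*(1 + 2*b)/b)
a = 155 (a = -½*(-310) = 155)
a*244 + (-9*(-6) + D(3)) = 155*244 + (-9*(-6) + (-4 - 2/3)) = 37820 + (54 + (-4 - 2*⅓)) = 37820 + (54 + (-4 - ⅔)) = 37820 + (54 - 14/3) = 37820 + 148/3 = 113608/3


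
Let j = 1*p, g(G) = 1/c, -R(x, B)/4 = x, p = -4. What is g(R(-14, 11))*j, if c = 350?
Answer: -2/175 ≈ -0.011429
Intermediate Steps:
R(x, B) = -4*x
g(G) = 1/350
j = -4 (j = 1*(-4) = -4)
g(R(-14, 11))*j = (1/350)*(-4) = -2/175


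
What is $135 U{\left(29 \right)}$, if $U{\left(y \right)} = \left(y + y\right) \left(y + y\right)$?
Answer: $454140$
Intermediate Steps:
$U{\left(y \right)} = 4 y^{2}$ ($U{\left(y \right)} = 2 y 2 y = 4 y^{2}$)
$135 U{\left(29 \right)} = 135 \cdot 4 \cdot 29^{2} = 135 \cdot 4 \cdot 841 = 135 \cdot 3364 = 454140$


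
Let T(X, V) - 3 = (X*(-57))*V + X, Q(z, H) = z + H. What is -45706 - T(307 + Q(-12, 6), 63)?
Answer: 1034881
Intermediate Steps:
Q(z, H) = H + z
T(X, V) = 3 + X - 57*V*X (T(X, V) = 3 + ((X*(-57))*V + X) = 3 + ((-57*X)*V + X) = 3 + (-57*V*X + X) = 3 + (X - 57*V*X) = 3 + X - 57*V*X)
-45706 - T(307 + Q(-12, 6), 63) = -45706 - (3 + (307 + (6 - 12)) - 57*63*(307 + (6 - 12))) = -45706 - (3 + (307 - 6) - 57*63*(307 - 6)) = -45706 - (3 + 301 - 57*63*301) = -45706 - (3 + 301 - 1080891) = -45706 - 1*(-1080587) = -45706 + 1080587 = 1034881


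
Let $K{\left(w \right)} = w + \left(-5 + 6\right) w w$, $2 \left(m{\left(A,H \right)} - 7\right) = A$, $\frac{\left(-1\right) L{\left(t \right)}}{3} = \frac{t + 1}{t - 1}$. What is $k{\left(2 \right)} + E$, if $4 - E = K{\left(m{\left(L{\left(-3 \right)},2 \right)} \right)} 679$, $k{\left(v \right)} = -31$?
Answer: $- \frac{492707}{16} \approx -30794.0$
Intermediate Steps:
$L{\left(t \right)} = - \frac{3 \left(1 + t\right)}{-1 + t}$ ($L{\left(t \right)} = - 3 \frac{t + 1}{t - 1} = - 3 \frac{1 + t}{-1 + t} = - \frac{3 \left(1 + t\right)}{-1 + t}$)
$m{\left(A,H \right)} = 7 + \frac{A}{2}$
$K{\left(w \right)} = w + w^{2}$ ($K{\left(w \right)} = w + 1 w w = w + w w = w + w^{2}$)
$E = - \frac{492211}{16}$ ($E = 4 - \left(7 + \frac{3 \frac{1}{-1 - 3} \left(-1 - -3\right)}{2}\right) \left(1 + \left(7 + \frac{3 \frac{1}{-1 - 3} \left(-1 - -3\right)}{2}\right)\right) 679 = 4 - \left(7 + \frac{3 \frac{1}{-4} \left(-1 + 3\right)}{2}\right) \left(1 + \left(7 + \frac{3 \frac{1}{-4} \left(-1 + 3\right)}{2}\right)\right) 679 = 4 - \left(7 + \frac{3 \left(- \frac{1}{4}\right) 2}{2}\right) \left(1 + \left(7 + \frac{3 \left(- \frac{1}{4}\right) 2}{2}\right)\right) 679 = 4 - \left(7 + \frac{1}{2} \left(- \frac{3}{2}\right)\right) \left(1 + \left(7 + \frac{1}{2} \left(- \frac{3}{2}\right)\right)\right) 679 = 4 - \left(7 - \frac{3}{4}\right) \left(1 + \left(7 - \frac{3}{4}\right)\right) 679 = 4 - \frac{25 \left(1 + \frac{25}{4}\right)}{4} \cdot 679 = 4 - \frac{25}{4} \cdot \frac{29}{4} \cdot 679 = 4 - \frac{725}{16} \cdot 679 = 4 - \frac{492275}{16} = - \frac{492211}{16} \approx -30763.0$)
$k{\left(2 \right)} + E = -31 - \frac{492211}{16} = - \frac{492707}{16}$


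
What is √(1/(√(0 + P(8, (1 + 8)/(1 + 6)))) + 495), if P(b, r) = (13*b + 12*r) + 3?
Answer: √(363552255 + 857*√5999)/857 ≈ 22.251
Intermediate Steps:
P(b, r) = 3 + 12*r + 13*b (P(b, r) = (12*r + 13*b) + 3 = 3 + 12*r + 13*b)
√(1/(√(0 + P(8, (1 + 8)/(1 + 6)))) + 495) = √(1/(√(0 + (3 + 12*((1 + 8)/(1 + 6)) + 13*8))) + 495) = √(1/(√(0 + (3 + 12*(9/7) + 104))) + 495) = √(1/(√(0 + (3 + 108/7 + 104))) + 495) = √(1/(√(0 + 857/7)) + 495) = √(1/(√(857/7)) + 495) = √(1/(√5999/7) + 495) = √(√5999/857 + 495) = √(495 + √5999/857)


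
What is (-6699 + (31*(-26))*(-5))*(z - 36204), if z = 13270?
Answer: 61210846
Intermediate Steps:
(-6699 + (31*(-26))*(-5))*(z - 36204) = (-6699 + (31*(-26))*(-5))*(13270 - 36204) = (-6699 - 806*(-5))*(-22934) = (-6699 + 4030)*(-22934) = -2669*(-22934) = 61210846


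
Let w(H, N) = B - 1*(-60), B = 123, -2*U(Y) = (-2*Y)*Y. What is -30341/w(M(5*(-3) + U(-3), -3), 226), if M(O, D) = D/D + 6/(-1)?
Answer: -30341/183 ≈ -165.80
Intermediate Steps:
U(Y) = Y² (U(Y) = -(-2*Y)*Y/2 = -(-1)*Y² = Y²)
M(O, D) = -5 (M(O, D) = 1 + 6*(-1) = 1 - 6 = -5)
w(H, N) = 183 (w(H, N) = 123 - 1*(-60) = 123 + 60 = 183)
-30341/w(M(5*(-3) + U(-3), -3), 226) = -30341/183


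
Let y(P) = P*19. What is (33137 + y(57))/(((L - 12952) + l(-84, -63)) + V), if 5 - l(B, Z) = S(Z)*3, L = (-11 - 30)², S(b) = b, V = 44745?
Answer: 8555/8417 ≈ 1.0164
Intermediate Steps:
L = 1681 (L = (-41)² = 1681)
l(B, Z) = 5 - 3*Z (l(B, Z) = 5 - Z*3 = 5 - 3*Z)
y(P) = 19*P
(33137 + y(57))/(((L - 12952) + l(-84, -63)) + V) = (33137 + 19*57)/(((1681 - 12952) + (5 - 3*(-63))) + 44745) = (33137 + 1083)/((-11271 + (5 + 189)) + 44745) = 34220/((-11271 + 194) + 44745) = 34220/(-11077 + 44745) = 34220/33668 = 34220*(1/33668) = 8555/8417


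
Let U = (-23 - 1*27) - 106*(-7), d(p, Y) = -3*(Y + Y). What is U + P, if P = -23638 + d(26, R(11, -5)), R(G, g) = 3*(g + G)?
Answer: -23054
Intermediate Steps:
R(G, g) = 3*G + 3*g (R(G, g) = 3*(G + g) = 3*G + 3*g)
d(p, Y) = -6*Y
U = 692 (U = (-23 - 27) + 742 = -50 + 742 = 692)
P = -23746 (P = -23638 - 6*(3*11 + 3*(-5)) = -23638 - 6*(33 - 15) = -23638 - 6*18 = -23638 - 108 = -23746)
U + P = 692 - 23746 = -23054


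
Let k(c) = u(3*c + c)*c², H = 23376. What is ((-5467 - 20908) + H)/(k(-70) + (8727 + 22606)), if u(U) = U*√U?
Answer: -93967667/527068501756889 - 8229256000*I*√70/527068501756889 ≈ -1.7828e-7 - 0.00013063*I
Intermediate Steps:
u(U) = U^(3/2)
k(c) = 8*c^(7/2) (k(c) = (3*c + c)^(3/2)*c² = (4*c)^(3/2)*c² = (8*c^(3/2))*c² = 8*c^(7/2))
((-5467 - 20908) + H)/(k(-70) + (8727 + 22606)) = ((-5467 - 20908) + 23376)/(8*(-70)^(7/2) + (8727 + 22606)) = (-26375 + 23376)/(8*(-343000*I*√70) + 31333) = -2999/(-2744000*I*√70 + 31333) = -2999/(31333 - 2744000*I*√70)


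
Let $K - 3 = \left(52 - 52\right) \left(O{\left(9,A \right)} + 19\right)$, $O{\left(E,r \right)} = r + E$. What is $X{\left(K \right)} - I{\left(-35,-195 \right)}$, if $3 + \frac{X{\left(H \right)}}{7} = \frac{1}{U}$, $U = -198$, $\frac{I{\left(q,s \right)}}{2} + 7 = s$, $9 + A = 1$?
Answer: $\frac{75827}{198} \approx 382.96$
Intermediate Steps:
$A = -8$ ($A = -9 + 1 = -8$)
$I{\left(q,s \right)} = -14 + 2 s$
$O{\left(E,r \right)} = E + r$
$K = 3$ ($K = 3 + \left(52 - 52\right) \left(\left(9 - 8\right) + 19\right) = 3 + 0 \left(1 + 19\right) = 3 + 0 \cdot 20 = 3 + 0 = 3$)
$X{\left(H \right)} = - \frac{4165}{198}$ ($X{\left(H \right)} = -21 + \frac{7}{-198} = -21 + 7 \left(- \frac{1}{198}\right) = -21 - \frac{7}{198} = - \frac{4165}{198}$)
$X{\left(K \right)} - I{\left(-35,-195 \right)} = - \frac{4165}{198} - \left(-14 + 2 \left(-195\right)\right) = - \frac{4165}{198} - \left(-14 - 390\right) = - \frac{4165}{198} - -404 = - \frac{4165}{198} + 404 = \frac{75827}{198}$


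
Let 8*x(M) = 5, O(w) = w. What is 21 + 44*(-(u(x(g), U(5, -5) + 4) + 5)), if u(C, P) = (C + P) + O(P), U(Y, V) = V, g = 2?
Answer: -277/2 ≈ -138.50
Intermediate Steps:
x(M) = 5/8 (x(M) = (⅛)*5 = 5/8)
u(C, P) = C + 2*P (u(C, P) = (C + P) + P = C + 2*P)
21 + 44*(-(u(x(g), U(5, -5) + 4) + 5)) = 21 + 44*(-((5/8 + 2*(-5 + 4)) + 5)) = 21 + 44*(-((5/8 + 2*(-1)) + 5)) = 21 + 44*(-((5/8 - 2) + 5)) = 21 + 44*(-(-11/8 + 5)) = 21 + 44*(-1*29/8) = 21 + 44*(-29/8) = 21 - 319/2 = -277/2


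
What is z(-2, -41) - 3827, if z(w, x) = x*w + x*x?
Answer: -2064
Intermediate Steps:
z(w, x) = x**2 + w*x (z(w, x) = w*x + x**2 = x**2 + w*x)
z(-2, -41) - 3827 = -41*(-2 - 41) - 3827 = -41*(-43) - 3827 = 1763 - 3827 = -2064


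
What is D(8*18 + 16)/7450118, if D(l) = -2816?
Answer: -1408/3725059 ≈ -0.00037798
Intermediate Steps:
D(8*18 + 16)/7450118 = -2816/7450118 = -2816*1/7450118 = -1408/3725059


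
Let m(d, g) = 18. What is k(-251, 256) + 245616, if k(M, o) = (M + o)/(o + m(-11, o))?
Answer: 67298789/274 ≈ 2.4562e+5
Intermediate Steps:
k(M, o) = (M + o)/(18 + o) (k(M, o) = (M + o)/(o + 18) = (M + o)/(18 + o))
k(-251, 256) + 245616 = (-251 + 256)/(18 + 256) + 245616 = 5/274 + 245616 = 67298789/274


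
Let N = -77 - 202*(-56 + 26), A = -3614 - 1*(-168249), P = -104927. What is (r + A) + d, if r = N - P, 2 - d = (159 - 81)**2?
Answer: 269463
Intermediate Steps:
A = 164635 (A = -3614 + 168249 = 164635)
N = 5983 (N = -77 - 202*(-30) = -77 + 6060 = 5983)
d = -6082 (d = 2 - (159 - 81)**2 = 2 - 1*78**2 = 2 - 1*6084 = 2 - 6084 = -6082)
r = 110910 (r = 5983 - 1*(-104927) = 5983 + 104927 = 110910)
(r + A) + d = (110910 + 164635) - 6082 = 275545 - 6082 = 269463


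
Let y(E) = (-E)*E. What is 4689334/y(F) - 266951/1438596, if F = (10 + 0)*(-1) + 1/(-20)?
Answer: -99941986633813/2152619148 ≈ -46428.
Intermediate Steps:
F = -201/20 (F = 10*(-1) - 1/20 = -10 - 1/20 = -201/20 ≈ -10.050)
y(E) = -E²
4689334/y(F) - 266951/1438596 = 4689334/((-(-201/20)²)) - 266951/1438596 = 4689334/((-1*40401/400)) - 266951*1/1438596 = 4689334/(-40401/400) - 266951/1438596 = 4689334*(-400/40401) - 266951/1438596 = -1875733600/40401 - 266951/1438596 = -99941986633813/2152619148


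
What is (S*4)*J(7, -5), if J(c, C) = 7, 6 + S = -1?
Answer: -196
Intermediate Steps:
S = -7 (S = -6 - 1 = -7)
(S*4)*J(7, -5) = -7*4*7 = -28*7 = -196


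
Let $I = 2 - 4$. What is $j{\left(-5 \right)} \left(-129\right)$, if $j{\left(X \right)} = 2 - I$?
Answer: $-516$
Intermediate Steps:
$I = -2$
$j{\left(X \right)} = 4$ ($j{\left(X \right)} = 2 - -2 = 2 + 2 = 4$)
$j{\left(-5 \right)} \left(-129\right) = 4 \left(-129\right) = -516$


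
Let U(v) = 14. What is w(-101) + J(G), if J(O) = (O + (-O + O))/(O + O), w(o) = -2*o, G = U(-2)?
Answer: 405/2 ≈ 202.50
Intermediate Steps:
G = 14
J(O) = ½ (J(O) = (O + 0)/((2*O)) = O*(1/(2*O)) = ½)
w(-101) + J(G) = -2*(-101) + ½ = 202 + ½ = 405/2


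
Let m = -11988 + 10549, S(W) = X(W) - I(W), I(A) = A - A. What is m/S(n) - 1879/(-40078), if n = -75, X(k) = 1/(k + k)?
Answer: 8650838179/40078 ≈ 2.1585e+5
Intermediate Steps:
X(k) = 1/(2*k)
I(A) = 0
S(W) = 1/(2*W) (S(W) = 1/(2*W) - 1*0 = 1/(2*W) + 0 = 1/(2*W))
m = -1439
m/S(n) - 1879/(-40078) = -1439/((½)/(-75)) - 1879/(-40078) = -1439/((½)*(-1/75)) - 1879*(-1/40078) = -1439/(-1/150) + 1879/40078 = -1439*(-150) + 1879/40078 = 215850 + 1879/40078 = 8650838179/40078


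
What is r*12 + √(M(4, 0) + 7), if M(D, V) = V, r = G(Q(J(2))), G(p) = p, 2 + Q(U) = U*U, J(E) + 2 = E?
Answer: -24 + √7 ≈ -21.354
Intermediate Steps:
J(E) = -2 + E
Q(U) = -2 + U² (Q(U) = -2 + U*U = -2 + U²)
r = -2 (r = -2 + (-2 + 2)² = -2 + 0² = -2 + 0 = -2)
r*12 + √(M(4, 0) + 7) = -2*12 + √(0 + 7) = -24 + √7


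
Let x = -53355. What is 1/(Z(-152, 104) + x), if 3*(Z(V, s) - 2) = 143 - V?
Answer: -3/159764 ≈ -1.8778e-5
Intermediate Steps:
Z(V, s) = 149/3 - V/3 (Z(V, s) = 2 + (143 - V)/3 = 2 + (143/3 - V/3) = 149/3 - V/3)
1/(Z(-152, 104) + x) = 1/((149/3 - ⅓*(-152)) - 53355) = 1/((149/3 + 152/3) - 53355) = 1/(301/3 - 53355) = 1/(-159764/3) = -3/159764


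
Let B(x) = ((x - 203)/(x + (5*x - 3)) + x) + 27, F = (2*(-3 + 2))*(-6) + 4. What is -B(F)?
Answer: -3812/93 ≈ -40.989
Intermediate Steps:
F = 16 (F = (2*(-1))*(-6) + 4 = -2*(-6) + 4 = 12 + 4 = 16)
B(x) = 27 + x + (-203 + x)/(-3 + 6*x) (B(x) = ((-203 + x)/(x + (-3 + 5*x)) + x) + 27 = ((-203 + x)/(-3 + 6*x) + x) + 27 = (x + (-203 + x)/(-3 + 6*x)) + 27 = 27 + x + (-203 + x)/(-3 + 6*x))
-B(F) = -2*(-142 + 3*16² + 80*16)/(3*(-1 + 2*16)) = -2*(-142 + 3*256 + 1280)/(3*(-1 + 32)) = -2*(-142 + 768 + 1280)/(3*31) = -2*1906/(3*31) = -1*3812/93 = -3812/93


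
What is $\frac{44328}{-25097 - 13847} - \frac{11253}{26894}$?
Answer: $- \frac{101899629}{65459996} \approx -1.5567$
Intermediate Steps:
$\frac{44328}{-25097 - 13847} - \frac{11253}{26894} = \frac{44328}{-38944} - \frac{11253}{26894} = 44328 \left(- \frac{1}{38944}\right) - \frac{11253}{26894} = - \frac{5541}{4868} - \frac{11253}{26894} = - \frac{101899629}{65459996}$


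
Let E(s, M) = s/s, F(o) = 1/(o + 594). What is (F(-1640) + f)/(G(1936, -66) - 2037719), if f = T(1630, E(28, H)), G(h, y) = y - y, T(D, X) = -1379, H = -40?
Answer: 1442435/2131454074 ≈ 0.00067674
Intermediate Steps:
F(o) = 1/(594 + o)
E(s, M) = 1
G(h, y) = 0
f = -1379
(F(-1640) + f)/(G(1936, -66) - 2037719) = (1/(594 - 1640) - 1379)/(0 - 2037719) = (1/(-1046) - 1379)/(-2037719) = (-1/1046 - 1379)*(-1/2037719) = -1442435/1046*(-1/2037719) = 1442435/2131454074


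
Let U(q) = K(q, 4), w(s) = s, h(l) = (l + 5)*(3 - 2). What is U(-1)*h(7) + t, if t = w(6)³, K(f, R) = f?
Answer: 204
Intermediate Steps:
h(l) = 5 + l (h(l) = (5 + l)*1 = 5 + l)
U(q) = q
t = 216 (t = 6³ = 216)
U(-1)*h(7) + t = -(5 + 7) + 216 = -1*12 + 216 = -12 + 216 = 204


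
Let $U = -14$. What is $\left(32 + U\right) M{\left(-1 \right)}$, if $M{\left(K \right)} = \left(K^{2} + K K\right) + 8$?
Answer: $180$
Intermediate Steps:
$M{\left(K \right)} = 8 + 2 K^{2}$ ($M{\left(K \right)} = \left(K^{2} + K^{2}\right) + 8 = 2 K^{2} + 8 = 8 + 2 K^{2}$)
$\left(32 + U\right) M{\left(-1 \right)} = \left(32 - 14\right) \left(8 + 2 \left(-1\right)^{2}\right) = 18 \left(8 + 2 \cdot 1\right) = 18 \left(8 + 2\right) = 18 \cdot 10 = 180$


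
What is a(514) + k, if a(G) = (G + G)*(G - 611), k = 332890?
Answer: 233174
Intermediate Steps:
a(G) = 2*G*(-611 + G) (a(G) = (2*G)*(-611 + G) = 2*G*(-611 + G))
a(514) + k = 2*514*(-611 + 514) + 332890 = 2*514*(-97) + 332890 = -99716 + 332890 = 233174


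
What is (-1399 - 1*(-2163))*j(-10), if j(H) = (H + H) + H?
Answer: -22920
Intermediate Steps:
j(H) = 3*H (j(H) = 2*H + H = 3*H)
(-1399 - 1*(-2163))*j(-10) = (-1399 - 1*(-2163))*(3*(-10)) = (-1399 + 2163)*(-30) = 764*(-30) = -22920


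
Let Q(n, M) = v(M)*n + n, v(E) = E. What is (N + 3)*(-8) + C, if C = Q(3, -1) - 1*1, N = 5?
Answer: -65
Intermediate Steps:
Q(n, M) = n + M*n (Q(n, M) = M*n + n = n + M*n)
C = -1 (C = 3*(1 - 1) - 1*1 = 3*0 - 1 = 0 - 1 = -1)
(N + 3)*(-8) + C = (5 + 3)*(-8) - 1 = 8*(-8) - 1 = -64 - 1 = -65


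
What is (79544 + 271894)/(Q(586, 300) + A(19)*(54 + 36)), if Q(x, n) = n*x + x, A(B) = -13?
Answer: 175719/87608 ≈ 2.0057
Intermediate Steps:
Q(x, n) = x + n*x
(79544 + 271894)/(Q(586, 300) + A(19)*(54 + 36)) = (79544 + 271894)/(586*(1 + 300) - 13*(54 + 36)) = 351438/(586*301 - 13*90) = 351438/(176386 - 1170) = 351438/175216 = 351438*(1/175216) = 175719/87608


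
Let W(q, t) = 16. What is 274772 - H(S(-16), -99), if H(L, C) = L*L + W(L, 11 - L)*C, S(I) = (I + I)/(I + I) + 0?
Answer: 276355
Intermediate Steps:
S(I) = 1 (S(I) = (2*I)/((2*I)) + 0 = (2*I)*(1/(2*I)) + 0 = 1 + 0 = 1)
H(L, C) = L**2 + 16*C (H(L, C) = L*L + 16*C = L**2 + 16*C)
274772 - H(S(-16), -99) = 274772 - (1**2 + 16*(-99)) = 274772 - (1 - 1584) = 274772 - 1*(-1583) = 274772 + 1583 = 276355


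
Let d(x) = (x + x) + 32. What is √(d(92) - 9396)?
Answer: 6*I*√255 ≈ 95.812*I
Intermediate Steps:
d(x) = 32 + 2*x (d(x) = 2*x + 32 = 32 + 2*x)
√(d(92) - 9396) = √((32 + 2*92) - 9396) = √((32 + 184) - 9396) = √(216 - 9396) = √(-9180) = 6*I*√255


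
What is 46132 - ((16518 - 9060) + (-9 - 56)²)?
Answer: 34449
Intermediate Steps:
46132 - ((16518 - 9060) + (-9 - 56)²) = 46132 - (7458 + (-65)²) = 46132 - (7458 + 4225) = 46132 - 1*11683 = 46132 - 11683 = 34449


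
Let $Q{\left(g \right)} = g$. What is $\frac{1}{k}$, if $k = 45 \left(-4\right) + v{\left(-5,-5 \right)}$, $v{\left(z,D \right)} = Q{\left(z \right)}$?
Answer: $- \frac{1}{185} \approx -0.0054054$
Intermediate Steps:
$v{\left(z,D \right)} = z$
$k = -185$ ($k = 45 \left(-4\right) - 5 = -180 - 5 = -185$)
$\frac{1}{k} = \frac{1}{-185} = - \frac{1}{185}$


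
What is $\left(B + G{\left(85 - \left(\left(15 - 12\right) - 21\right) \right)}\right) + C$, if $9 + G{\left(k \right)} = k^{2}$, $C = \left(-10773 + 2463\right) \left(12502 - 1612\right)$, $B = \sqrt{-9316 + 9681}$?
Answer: $-90485300 + \sqrt{365} \approx -9.0485 \cdot 10^{7}$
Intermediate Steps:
$B = \sqrt{365} \approx 19.105$
$C = -90495900$ ($C = \left(-8310\right) 10890 = -90495900$)
$G{\left(k \right)} = -9 + k^{2}$
$\left(B + G{\left(85 - \left(\left(15 - 12\right) - 21\right) \right)}\right) + C = \left(\sqrt{365} - \left(9 - \left(85 - \left(\left(15 - 12\right) - 21\right)\right)^{2}\right)\right) - 90495900 = \left(\sqrt{365} - \left(9 - \left(85 - \left(3 - 21\right)\right)^{2}\right)\right) - 90495900 = \left(\sqrt{365} - \left(9 - \left(85 - -18\right)^{2}\right)\right) - 90495900 = \left(\sqrt{365} - \left(9 - \left(85 + 18\right)^{2}\right)\right) - 90495900 = \left(\sqrt{365} - \left(9 - 103^{2}\right)\right) - 90495900 = \left(\sqrt{365} + \left(-9 + 10609\right)\right) - 90495900 = \left(\sqrt{365} + 10600\right) - 90495900 = \left(10600 + \sqrt{365}\right) - 90495900 = -90485300 + \sqrt{365}$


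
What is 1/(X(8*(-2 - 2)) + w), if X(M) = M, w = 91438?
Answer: 1/91406 ≈ 1.0940e-5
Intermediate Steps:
1/(X(8*(-2 - 2)) + w) = 1/(8*(-2 - 2) + 91438) = 1/(8*(-4) + 91438) = 1/(-32 + 91438) = 1/91406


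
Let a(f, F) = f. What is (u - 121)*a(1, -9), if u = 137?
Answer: 16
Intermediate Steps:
(u - 121)*a(1, -9) = (137 - 121)*1 = 16*1 = 16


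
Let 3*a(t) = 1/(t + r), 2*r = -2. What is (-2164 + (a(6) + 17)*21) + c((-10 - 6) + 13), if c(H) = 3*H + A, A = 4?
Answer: -9053/5 ≈ -1810.6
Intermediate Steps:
r = -1 (r = (1/2)*(-2) = -1)
c(H) = 4 + 3*H (c(H) = 3*H + 4 = 4 + 3*H)
a(t) = 1/(3*(-1 + t)) (a(t) = 1/(3*(t - 1)) = 1/(3*(-1 + t)))
(-2164 + (a(6) + 17)*21) + c((-10 - 6) + 13) = (-2164 + (1/(3*(-1 + 6)) + 17)*21) + (4 + 3*((-10 - 6) + 13)) = (-2164 + ((1/3)/5 + 17)*21) + (4 + 3*(-16 + 13)) = (-2164 + ((1/3)*(1/5) + 17)*21) + (4 + 3*(-3)) = (-2164 + (1/15 + 17)*21) + (4 - 9) = (-2164 + (256/15)*21) - 5 = (-2164 + 1792/5) - 5 = -9028/5 - 5 = -9053/5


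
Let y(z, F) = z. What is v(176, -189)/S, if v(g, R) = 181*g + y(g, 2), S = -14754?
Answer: -16016/7377 ≈ -2.1711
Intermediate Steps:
v(g, R) = 182*g (v(g, R) = 181*g + g = 182*g)
v(176, -189)/S = (182*176)/(-14754) = 32032*(-1/14754) = -16016/7377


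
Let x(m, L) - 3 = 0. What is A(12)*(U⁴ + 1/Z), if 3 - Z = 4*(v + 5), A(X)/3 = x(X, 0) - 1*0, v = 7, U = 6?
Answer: 58319/5 ≈ 11664.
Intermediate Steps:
x(m, L) = 3 (x(m, L) = 3 + 0 = 3)
A(X) = 9 (A(X) = 3*(3 - 1*0) = 3*(3 + 0) = 3*3 = 9)
Z = -45 (Z = 3 - 4*(7 + 5) = 3 - 4*12 = 3 - 1*48 = 3 - 48 = -45)
A(12)*(U⁴ + 1/Z) = 9*(6⁴ + 1/(-45)) = 9*(1296 - 1/45) = 9*(58319/45) = 58319/5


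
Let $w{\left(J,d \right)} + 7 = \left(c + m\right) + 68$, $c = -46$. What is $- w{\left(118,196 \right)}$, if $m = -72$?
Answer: $57$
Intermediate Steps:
$w{\left(J,d \right)} = -57$ ($w{\left(J,d \right)} = -7 + \left(\left(-46 - 72\right) + 68\right) = -7 + \left(-118 + 68\right) = -7 - 50 = -57$)
$- w{\left(118,196 \right)} = \left(-1\right) \left(-57\right) = 57$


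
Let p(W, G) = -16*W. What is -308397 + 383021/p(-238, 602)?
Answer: -1173992755/3808 ≈ -3.0830e+5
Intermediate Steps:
-308397 + 383021/p(-238, 602) = -308397 + 383021/((-16*(-238))) = -308397 + 383021/3808 = -1173992755/3808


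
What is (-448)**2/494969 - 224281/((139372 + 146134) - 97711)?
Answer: -73320934609/92952703355 ≈ -0.78880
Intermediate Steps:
(-448)**2/494969 - 224281/((139372 + 146134) - 97711) = 200704*(1/494969) - 224281/(285506 - 97711) = 200704/494969 - 224281/187795 = -73320934609/92952703355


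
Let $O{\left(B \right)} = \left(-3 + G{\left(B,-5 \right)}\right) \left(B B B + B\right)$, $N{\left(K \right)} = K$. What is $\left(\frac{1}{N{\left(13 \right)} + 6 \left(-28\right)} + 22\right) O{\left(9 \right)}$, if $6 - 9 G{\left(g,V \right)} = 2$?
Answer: $- \frac{6429374}{155} \approx -41480.0$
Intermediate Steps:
$G{\left(g,V \right)} = \frac{4}{9}$ ($G{\left(g,V \right)} = \frac{2}{3} - \frac{2}{9} = \frac{4}{9}$)
$O{\left(B \right)} = - \frac{23 B}{9} - \frac{23 B^{3}}{9}$ ($O{\left(B \right)} = \left(-3 + \frac{4}{9}\right) \left(B B B + B\right) = - \frac{23 \left(B^{2} B + B\right)}{9} = - \frac{23 \left(B^{3} + B\right)}{9} = - \frac{23 \left(B + B^{3}\right)}{9} = - \frac{23 B}{9} - \frac{23 B^{3}}{9}$)
$\left(\frac{1}{N{\left(13 \right)} + 6 \left(-28\right)} + 22\right) O{\left(9 \right)} = \left(\frac{1}{13 + 6 \left(-28\right)} + 22\right) \frac{23}{9} \cdot 9 \left(-1 - 9^{2}\right) = \left(\frac{1}{13 - 168} + 22\right) \frac{23}{9} \cdot 9 \left(-1 - 81\right) = \left(\frac{1}{-155} + 22\right) \frac{23}{9} \cdot 9 \left(-1 - 81\right) = \left(- \frac{1}{155} + 22\right) \frac{23}{9} \cdot 9 \left(-82\right) = \frac{3409}{155} \left(-1886\right) = - \frac{6429374}{155}$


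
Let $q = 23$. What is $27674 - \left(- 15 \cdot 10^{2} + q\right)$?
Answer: $29151$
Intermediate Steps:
$27674 - \left(- 15 \cdot 10^{2} + q\right) = 27674 - \left(- 15 \cdot 10^{2} + 23\right) = 27674 - \left(\left(-15\right) 100 + 23\right) = 27674 - \left(-1500 + 23\right) = 27674 - -1477 = 27674 + 1477 = 29151$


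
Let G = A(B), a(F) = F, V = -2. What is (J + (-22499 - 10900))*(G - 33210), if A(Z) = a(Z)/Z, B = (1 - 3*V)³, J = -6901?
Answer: 1338322700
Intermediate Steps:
B = 343 (B = (1 - 3*(-2))³ = (1 + 6)³ = 7³ = 343)
A(Z) = 1 (A(Z) = Z/Z = 1)
G = 1
(J + (-22499 - 10900))*(G - 33210) = (-6901 + (-22499 - 10900))*(1 - 33210) = (-6901 - 33399)*(-33209) = -40300*(-33209) = 1338322700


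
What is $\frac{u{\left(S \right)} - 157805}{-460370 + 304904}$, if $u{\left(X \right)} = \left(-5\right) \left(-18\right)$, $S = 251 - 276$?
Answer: $\frac{157715}{155466} \approx 1.0145$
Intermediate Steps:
$S = -25$
$u{\left(X \right)} = 90$
$\frac{u{\left(S \right)} - 157805}{-460370 + 304904} = \frac{90 - 157805}{-460370 + 304904} = - \frac{157715}{-155466} = \left(-157715\right) \left(- \frac{1}{155466}\right) = \frac{157715}{155466}$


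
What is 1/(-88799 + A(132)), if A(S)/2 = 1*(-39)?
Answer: -1/88877 ≈ -1.1252e-5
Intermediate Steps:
A(S) = -78 (A(S) = 2*(1*(-39)) = 2*(-39) = -78)
1/(-88799 + A(132)) = 1/(-88799 - 78) = 1/(-88877) = -1/88877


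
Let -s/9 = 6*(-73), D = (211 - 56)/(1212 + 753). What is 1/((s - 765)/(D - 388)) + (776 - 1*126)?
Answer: 811412197/1248561 ≈ 649.88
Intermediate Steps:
D = 31/393 (D = 155/1965 = 155*(1/1965) = 31/393 ≈ 0.078880)
s = 3942 (s = -54*(-73) = -9*(-438) = 3942)
1/((s - 765)/(D - 388)) + (776 - 1*126) = 1/((3942 - 765)/(31/393 - 388)) + (776 - 1*126) = 1/(3177/(-152453/393)) + (776 - 126) = 1/(3177*(-393/152453)) + 650 = 1/(-1248561/152453) + 650 = -152453/1248561 + 650 = 811412197/1248561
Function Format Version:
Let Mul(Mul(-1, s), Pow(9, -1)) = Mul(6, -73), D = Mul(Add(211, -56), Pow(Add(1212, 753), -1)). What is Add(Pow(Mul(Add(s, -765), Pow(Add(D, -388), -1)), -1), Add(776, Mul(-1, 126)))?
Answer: Rational(811412197, 1248561) ≈ 649.88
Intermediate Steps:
D = Rational(31, 393) (D = Mul(155, Pow(1965, -1)) = Mul(155, Rational(1, 1965)) = Rational(31, 393) ≈ 0.078880)
s = 3942 (s = Mul(-9, Mul(6, -73)) = Mul(-9, -438) = 3942)
Add(Pow(Mul(Add(s, -765), Pow(Add(D, -388), -1)), -1), Add(776, Mul(-1, 126))) = Add(Pow(Mul(Add(3942, -765), Pow(Add(Rational(31, 393), -388), -1)), -1), Add(776, Mul(-1, 126))) = Add(Pow(Mul(3177, Pow(Rational(-152453, 393), -1)), -1), Add(776, -126)) = Add(Pow(Mul(3177, Rational(-393, 152453)), -1), 650) = Add(Pow(Rational(-1248561, 152453), -1), 650) = Add(Rational(-152453, 1248561), 650) = Rational(811412197, 1248561)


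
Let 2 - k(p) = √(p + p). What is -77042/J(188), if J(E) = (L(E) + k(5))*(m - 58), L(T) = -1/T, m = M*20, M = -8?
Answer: -543146100/4639367 - 1361486224*√10/23196835 ≈ -302.68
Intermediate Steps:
k(p) = 2 - √2*√p (k(p) = 2 - √(p + p) = 2 - √(2*p) = 2 - √2*√p)
m = -160 (m = -8*20 = -160)
J(E) = -436 + 218*√10 + 218/E (J(E) = (-1/E + (2 - √2*√5))*(-160 - 58) = (-1/E + (2 - √10))*(-218) = (2 - √10 - 1/E)*(-218) = -436 + 218*√10 + 218/E)
-77042/J(188) = -77042/(-436 + 218*√10 + 218/188) = -77042/(-436 + 218*√10 + 218*(1/188)) = -77042/(-436 + 218*√10 + 109/94) = -77042/(-40875/94 + 218*√10)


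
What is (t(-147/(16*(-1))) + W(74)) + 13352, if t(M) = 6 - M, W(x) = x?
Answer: 214765/16 ≈ 13423.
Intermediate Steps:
(t(-147/(16*(-1))) + W(74)) + 13352 = ((6 - (-147)/(16*(-1))) + 74) + 13352 = ((6 - (-147)/(-16)) + 74) + 13352 = ((6 - (-147)*(-1)/16) + 74) + 13352 = ((6 - 1*147/16) + 74) + 13352 = ((6 - 147/16) + 74) + 13352 = (-51/16 + 74) + 13352 = 1133/16 + 13352 = 214765/16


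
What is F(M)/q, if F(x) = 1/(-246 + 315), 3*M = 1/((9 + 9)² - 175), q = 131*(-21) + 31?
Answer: -1/187680 ≈ -5.3282e-6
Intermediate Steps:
q = -2720 (q = -2751 + 31 = -2720)
M = 1/447 (M = 1/(3*((9 + 9)² - 175)) = 1/(3*(18² - 175)) = 1/(3*(324 - 175)) = (⅓)/149 = (⅓)*(1/149) = 1/447 ≈ 0.0022371)
F(x) = 1/69
F(M)/q = (1/69)/(-2720) = (1/69)*(-1/2720) = -1/187680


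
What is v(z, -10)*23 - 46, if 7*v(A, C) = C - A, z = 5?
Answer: -667/7 ≈ -95.286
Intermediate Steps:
v(A, C) = -A/7 + C/7 (v(A, C) = (C - A)/7 = -A/7 + C/7)
v(z, -10)*23 - 46 = (-1/7*5 + (1/7)*(-10))*23 - 46 = (-5/7 - 10/7)*23 - 46 = -15/7*23 - 46 = -345/7 - 46 = -667/7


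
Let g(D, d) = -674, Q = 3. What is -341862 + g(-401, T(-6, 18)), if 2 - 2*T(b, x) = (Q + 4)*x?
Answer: -342536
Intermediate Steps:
T(b, x) = 1 - 7*x/2 (T(b, x) = 1 - (3 + 4)*x/2 = 1 - 7*x/2)
-341862 + g(-401, T(-6, 18)) = -341862 - 674 = -342536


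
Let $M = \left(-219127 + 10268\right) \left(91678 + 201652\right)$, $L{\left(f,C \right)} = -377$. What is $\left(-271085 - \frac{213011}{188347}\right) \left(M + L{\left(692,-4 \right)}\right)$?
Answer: $\frac{3128064399160228461582}{188347} \approx 1.6608 \cdot 10^{16}$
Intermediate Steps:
$M = -61264610470$ ($M = \left(-208859\right) 293330 = -61264610470$)
$\left(-271085 - \frac{213011}{188347}\right) \left(M + L{\left(692,-4 \right)}\right) = \left(-271085 - \frac{213011}{188347}\right) \left(-61264610470 - 377\right) = \left(-271085 - \frac{213011}{188347}\right) \left(-61264610847\right) = \left(- \frac{51058259506}{188347}\right) \left(-61264610847\right) = \frac{3128064399160228461582}{188347}$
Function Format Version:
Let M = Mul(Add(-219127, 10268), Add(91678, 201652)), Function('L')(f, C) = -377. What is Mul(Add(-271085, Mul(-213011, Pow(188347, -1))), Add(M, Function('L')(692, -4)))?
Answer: Rational(3128064399160228461582, 188347) ≈ 1.6608e+16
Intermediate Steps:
M = -61264610470 (M = Mul(-208859, 293330) = -61264610470)
Mul(Add(-271085, Mul(-213011, Pow(188347, -1))), Add(M, Function('L')(692, -4))) = Mul(Add(-271085, Mul(-213011, Pow(188347, -1))), Add(-61264610470, -377)) = Mul(Add(-271085, Mul(-213011, Rational(1, 188347))), -61264610847) = Mul(Add(-271085, Rational(-213011, 188347)), -61264610847) = Mul(Rational(-51058259506, 188347), -61264610847) = Rational(3128064399160228461582, 188347)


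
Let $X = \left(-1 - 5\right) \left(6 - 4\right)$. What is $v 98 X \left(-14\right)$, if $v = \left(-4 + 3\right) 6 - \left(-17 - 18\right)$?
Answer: $477456$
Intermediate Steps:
$X = -12$ ($X = \left(-6\right) 2 = -12$)
$v = 29$ ($v = \left(-1\right) 6 - -35 = -6 + 35 = 29$)
$v 98 X \left(-14\right) = 29 \cdot 98 \left(\left(-12\right) \left(-14\right)\right) = 2842 \cdot 168 = 477456$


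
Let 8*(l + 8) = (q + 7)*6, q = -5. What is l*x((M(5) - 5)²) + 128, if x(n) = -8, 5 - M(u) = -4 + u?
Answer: 180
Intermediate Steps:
M(u) = 9 - u (M(u) = 5 - (-4 + u) = 5 + (4 - u) = 9 - u)
l = -13/2 (l = -8 + ((-5 + 7)*6)/8 = -8 + (2*6)/8 = -8 + (⅛)*12 = -8 + 3/2 = -13/2 ≈ -6.5000)
l*x((M(5) - 5)²) + 128 = -13/2*(-8) + 128 = 52 + 128 = 180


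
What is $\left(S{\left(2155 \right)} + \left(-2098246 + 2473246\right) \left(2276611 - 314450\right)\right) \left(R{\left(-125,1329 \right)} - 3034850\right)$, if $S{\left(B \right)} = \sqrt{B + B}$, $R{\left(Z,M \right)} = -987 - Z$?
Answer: $-2233708385112000000 - 3035712 \sqrt{4310} \approx -2.2337 \cdot 10^{18}$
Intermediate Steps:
$S{\left(B \right)} = \sqrt{2} \sqrt{B}$ ($S{\left(B \right)} = \sqrt{2 B} = \sqrt{2} \sqrt{B}$)
$\left(S{\left(2155 \right)} + \left(-2098246 + 2473246\right) \left(2276611 - 314450\right)\right) \left(R{\left(-125,1329 \right)} - 3034850\right) = \left(\sqrt{2} \sqrt{2155} + \left(-2098246 + 2473246\right) \left(2276611 - 314450\right)\right) \left(\left(-987 - -125\right) - 3034850\right) = \left(\sqrt{4310} + 375000 \cdot 1962161\right) \left(\left(-987 + 125\right) - 3034850\right) = \left(\sqrt{4310} + 735810375000\right) \left(-862 - 3034850\right) = \left(735810375000 + \sqrt{4310}\right) \left(-3035712\right) = -2233708385112000000 - 3035712 \sqrt{4310}$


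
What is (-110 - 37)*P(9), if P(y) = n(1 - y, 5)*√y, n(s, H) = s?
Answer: 3528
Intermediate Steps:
P(y) = √y*(1 - y) (P(y) = (1 - y)*√y = √y*(1 - y))
(-110 - 37)*P(9) = (-110 - 37)*(√9*(1 - 1*9)) = -441*(1 - 9) = -441*(-8) = -147*(-24) = 3528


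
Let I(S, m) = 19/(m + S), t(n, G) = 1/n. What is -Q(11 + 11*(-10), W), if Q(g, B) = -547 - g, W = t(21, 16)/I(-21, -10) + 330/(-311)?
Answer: 448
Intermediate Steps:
I(S, m) = 19/(S + m)
W = -141311/124089 (W = 1/(21*((19/(-21 - 10)))) + 330/(-311) = 1/(21*((19/(-31)))) + 330*(-1/311) = 1/(21*((19*(-1/31)))) - 330/311 = 1/(21*(-19/31)) - 330/311 = (1/21)*(-31/19) - 330/311 = -31/399 - 330/311 = -141311/124089 ≈ -1.1388)
-Q(11 + 11*(-10), W) = -(-547 - (11 + 11*(-10))) = -(-547 - (11 - 110)) = -(-547 - 1*(-99)) = -(-547 + 99) = -1*(-448) = 448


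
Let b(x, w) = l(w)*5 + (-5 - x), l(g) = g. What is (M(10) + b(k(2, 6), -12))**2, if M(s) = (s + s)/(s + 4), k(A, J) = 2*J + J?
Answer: 326041/49 ≈ 6653.9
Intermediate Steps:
k(A, J) = 3*J
M(s) = 2*s/(4 + s) (M(s) = (2*s)/(4 + s) = 2*s/(4 + s))
b(x, w) = -5 - x + 5*w (b(x, w) = w*5 + (-5 - x) = 5*w + (-5 - x) = -5 - x + 5*w)
(M(10) + b(k(2, 6), -12))**2 = (2*10/(4 + 10) + (-5 - 3*6 + 5*(-12)))**2 = (2*10/14 + (-5 - 1*18 - 60))**2 = (2*10*(1/14) + (-5 - 18 - 60))**2 = (10/7 - 83)**2 = (-571/7)**2 = 326041/49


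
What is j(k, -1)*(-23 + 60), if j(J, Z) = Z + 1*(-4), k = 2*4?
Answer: -185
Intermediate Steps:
k = 8
j(J, Z) = -4 + Z (j(J, Z) = Z - 4 = -4 + Z)
j(k, -1)*(-23 + 60) = (-4 - 1)*(-23 + 60) = -5*37 = -185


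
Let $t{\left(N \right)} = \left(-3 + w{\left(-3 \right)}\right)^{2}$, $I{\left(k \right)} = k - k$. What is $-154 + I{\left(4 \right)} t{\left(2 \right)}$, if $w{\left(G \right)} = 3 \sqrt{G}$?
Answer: $-154$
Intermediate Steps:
$I{\left(k \right)} = 0$
$t{\left(N \right)} = \left(-3 + 3 i \sqrt{3}\right)^{2}$ ($t{\left(N \right)} = \left(-3 + 3 \sqrt{-3}\right)^{2} = \left(-3 + 3 i \sqrt{3}\right)^{2}$)
$-154 + I{\left(4 \right)} t{\left(2 \right)} = -154 + 0 \cdot 9 \left(1 - i \sqrt{3}\right)^{2} = -154 + 0 = -154$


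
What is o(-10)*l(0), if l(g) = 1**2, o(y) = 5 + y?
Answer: -5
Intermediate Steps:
l(g) = 1
o(-10)*l(0) = (5 - 10)*1 = -5*1 = -5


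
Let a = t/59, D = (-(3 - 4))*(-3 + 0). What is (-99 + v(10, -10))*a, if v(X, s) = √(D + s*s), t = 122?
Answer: -12078/59 + 122*√97/59 ≈ -184.35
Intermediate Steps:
D = -3 (D = -1*(-1)*(-3) = 1*(-3) = -3)
v(X, s) = √(-3 + s²) (v(X, s) = √(-3 + s*s) = √(-3 + s²))
a = 122/59 ≈ 2.0678
(-99 + v(10, -10))*a = (-99 + √(-3 + (-10)²))*(122/59) = (-99 + √(-3 + 100))*(122/59) = (-99 + √97)*(122/59) = -12078/59 + 122*√97/59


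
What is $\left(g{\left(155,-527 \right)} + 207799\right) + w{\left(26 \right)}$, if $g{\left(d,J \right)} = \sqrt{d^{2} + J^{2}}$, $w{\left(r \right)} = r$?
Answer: $207825 + 31 \sqrt{314} \approx 2.0837 \cdot 10^{5}$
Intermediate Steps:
$g{\left(d,J \right)} = \sqrt{J^{2} + d^{2}}$
$\left(g{\left(155,-527 \right)} + 207799\right) + w{\left(26 \right)} = \left(\sqrt{\left(-527\right)^{2} + 155^{2}} + 207799\right) + 26 = \left(\sqrt{277729 + 24025} + 207799\right) + 26 = \left(\sqrt{301754} + 207799\right) + 26 = \left(31 \sqrt{314} + 207799\right) + 26 = \left(207799 + 31 \sqrt{314}\right) + 26 = 207825 + 31 \sqrt{314}$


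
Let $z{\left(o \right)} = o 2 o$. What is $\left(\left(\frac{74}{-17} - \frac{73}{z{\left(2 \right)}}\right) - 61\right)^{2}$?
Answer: $\frac{102596641}{18496} \approx 5547.0$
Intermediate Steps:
$z{\left(o \right)} = 2 o^{2}$ ($z{\left(o \right)} = 2 o o = 2 o^{2}$)
$\left(\left(\frac{74}{-17} - \frac{73}{z{\left(2 \right)}}\right) - 61\right)^{2} = \left(\left(\frac{74}{-17} - \frac{73}{2 \cdot 2^{2}}\right) - 61\right)^{2} = \left(\left(74 \left(- \frac{1}{17}\right) - \frac{73}{2 \cdot 4}\right) - 61\right)^{2} = \left(\left(- \frac{74}{17} - \frac{73}{8}\right) - 61\right)^{2} = \left(- \frac{1833}{136} - 61\right)^{2} = \left(- \frac{10129}{136}\right)^{2} = \frac{102596641}{18496}$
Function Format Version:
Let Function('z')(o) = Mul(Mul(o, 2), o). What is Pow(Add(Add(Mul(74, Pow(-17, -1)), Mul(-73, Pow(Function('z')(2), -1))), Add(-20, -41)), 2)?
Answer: Rational(102596641, 18496) ≈ 5547.0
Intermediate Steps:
Function('z')(o) = Mul(2, Pow(o, 2)) (Function('z')(o) = Mul(Mul(2, o), o) = Mul(2, Pow(o, 2)))
Pow(Add(Add(Mul(74, Pow(-17, -1)), Mul(-73, Pow(Function('z')(2), -1))), Add(-20, -41)), 2) = Pow(Add(Add(Mul(74, Pow(-17, -1)), Mul(-73, Pow(Mul(2, Pow(2, 2)), -1))), Add(-20, -41)), 2) = Pow(Add(Add(Mul(74, Rational(-1, 17)), Mul(-73, Pow(Mul(2, 4), -1))), -61), 2) = Pow(Add(Add(Rational(-74, 17), Mul(-73, Pow(8, -1))), -61), 2) = Pow(Add(Add(Rational(-74, 17), Mul(-73, Rational(1, 8))), -61), 2) = Pow(Add(Add(Rational(-74, 17), Rational(-73, 8)), -61), 2) = Pow(Add(Rational(-1833, 136), -61), 2) = Pow(Rational(-10129, 136), 2) = Rational(102596641, 18496)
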